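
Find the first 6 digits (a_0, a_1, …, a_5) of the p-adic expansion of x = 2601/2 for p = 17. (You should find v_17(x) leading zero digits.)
(a_0, …, a_5) = (0, 0, 13, 8, 8, 8)

v_17(2601/2) = 2, so a_0 = ... = a_1 = 0. Factor out: x = 17^2 · u with u = 9/2 a unit in ℤ_17. Expand u iteratively via a_{v+i} = u_i mod 17, u_{i+1} = (u_i − a_{v+i})/17:
  u_0 = 9/2;  a_2 = 13;  u_1 = (u_0 − 13)/17 = -1/2
  u_1 = -1/2;  a_3 = 8;  u_2 = (u_1 − 8)/17 = -1/2
  u_2 = -1/2;  a_4 = 8;  u_3 = (u_2 − 8)/17 = -1/2
  u_3 = -1/2;  a_5 = 8;  u_4 = (u_3 − 8)/17 = -1/2
Digits: (0, 0, 13, 8, 8, 8).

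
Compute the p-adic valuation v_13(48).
v_13(48) = 0

v_13(n) is the largest exponent k such that 13^k divides n. Factor out: 48 = 13^0 · 48. (Sign doesn't affect v_p.) So v_13(48) = 0.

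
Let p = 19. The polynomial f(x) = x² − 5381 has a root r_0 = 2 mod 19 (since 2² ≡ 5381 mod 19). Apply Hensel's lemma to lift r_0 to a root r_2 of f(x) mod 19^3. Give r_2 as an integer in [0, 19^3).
r_2 = 895 (mod 6859)

Hensel's recurrence: r_{i+1} = r_i − f(r_i)·(f′(r_i))^{-1} mod 19^{i+2}, with f′(x) = 2x. Iterate:
  r_0 = 2 (mod 19)
  r_1 = 173 (mod 361)
  r_2 = 895 (mod 6859)
Final: r_2 = 895, and one checks f(r_2) ≡ 0 mod 19^3.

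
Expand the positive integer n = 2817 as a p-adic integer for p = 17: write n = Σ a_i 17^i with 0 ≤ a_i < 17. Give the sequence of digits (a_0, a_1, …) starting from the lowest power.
(a_0, a_1, …) = (12, 12, 9)

Repeated division by 17 gives the digits low-to-high: 2817 = 12 + 12·17^1 + 9·17^2. Digit sequence: (12, 12, 9).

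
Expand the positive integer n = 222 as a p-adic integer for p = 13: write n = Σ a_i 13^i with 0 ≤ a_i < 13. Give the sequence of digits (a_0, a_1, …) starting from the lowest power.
(a_0, a_1, …) = (1, 4, 1)

Repeated division by 13 gives the digits low-to-high: 222 = 1 + 4·13^1 + 1·13^2. Digit sequence: (1, 4, 1).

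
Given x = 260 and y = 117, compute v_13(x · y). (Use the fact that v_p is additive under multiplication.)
v_13(30420) = 2

v_p(x) = 1 (factor: 260 = 13^1 · 20); v_p(y) = 1 (factor: 117 = 13^1 · 9). Additivity: v_p(xy) = v_p(x) + v_p(y) = 1 + 1 = 2. (Direct check: xy = 30420 = 13^2 · (180).)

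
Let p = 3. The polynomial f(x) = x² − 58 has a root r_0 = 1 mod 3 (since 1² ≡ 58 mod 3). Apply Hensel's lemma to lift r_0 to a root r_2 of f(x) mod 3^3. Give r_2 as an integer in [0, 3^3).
r_2 = 25 (mod 27)

Hensel's recurrence: r_{i+1} = r_i − f(r_i)·(f′(r_i))^{-1} mod 3^{i+2}, with f′(x) = 2x. Iterate:
  r_0 = 1 (mod 3)
  r_1 = 7 (mod 9)
  r_2 = 25 (mod 27)
Final: r_2 = 25, and one checks f(r_2) ≡ 0 mod 3^3.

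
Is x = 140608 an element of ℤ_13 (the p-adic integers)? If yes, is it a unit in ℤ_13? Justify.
x ∈ ℤ_13 but not a unit; v_13(x) = 3 > 0

ℤ_13 = {x ∈ ℚ_13 : v_13(x) ≥ 0} and ℤ_13^× = {x ∈ ℤ_13 : v_13(x) = 0}. Here v_13(140608) = v_13(num) − v_13(den) = 3; compare against these criteria.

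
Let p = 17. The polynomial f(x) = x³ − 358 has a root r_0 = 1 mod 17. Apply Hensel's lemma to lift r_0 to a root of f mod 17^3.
r_2 = 698 (mod 4913)

Hensel: r_{i+1} = r_i − f(r_i)/f′(r_i) mod 17^{i+2}, where f′(x) = 3x². Iterate:
  r_0 = 1 (mod 17)
  r_1 = 120 (mod 289)
  r_2 = 698 (mod 4913)
Final: r = 698 with f(r) ≡ 0 mod 17^3.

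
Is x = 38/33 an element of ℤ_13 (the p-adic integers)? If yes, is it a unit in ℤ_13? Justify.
x ∈ ℤ_13^× (unit); v_13(x) = 0

ℤ_13 = {x ∈ ℚ_13 : v_13(x) ≥ 0} and ℤ_13^× = {x ∈ ℤ_13 : v_13(x) = 0}. Here v_13(38/33) = v_13(num) − v_13(den) = 0; compare against these criteria.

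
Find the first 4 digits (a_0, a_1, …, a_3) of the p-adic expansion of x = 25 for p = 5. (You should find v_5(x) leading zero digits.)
(a_0, …, a_3) = (0, 0, 1, 0)

v_5(25) = 2, so a_0 = ... = a_1 = 0. Factor out: x = 5^2 · u with u = 1 a unit in ℤ_5. Expand u iteratively via a_{v+i} = u_i mod 5, u_{i+1} = (u_i − a_{v+i})/5:
  u_0 = 1;  a_2 = 1;  u_1 = (u_0 − 1)/5 = 0
  u_1 = 0;  a_3 = 0;  u_2 = (u_1 − 0)/5 = 0
Digits: (0, 0, 1, 0).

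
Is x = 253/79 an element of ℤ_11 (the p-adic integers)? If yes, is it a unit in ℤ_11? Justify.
x ∈ ℤ_11 but not a unit; v_11(x) = 1 > 0

ℤ_11 = {x ∈ ℚ_11 : v_11(x) ≥ 0} and ℤ_11^× = {x ∈ ℤ_11 : v_11(x) = 0}. Here v_11(253/79) = v_11(num) − v_11(den) = 1; compare against these criteria.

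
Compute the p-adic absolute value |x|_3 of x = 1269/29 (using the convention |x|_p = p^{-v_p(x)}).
|1269/29|_3 = 1/27

Step 1 — compute v_3(x) by factoring powers of 3 out of the numerator and denominator: v_3(1269/29) = 3. Step 2 — apply |x|_p = p^{-v_p(x)} = 3^{-3} = 1/27.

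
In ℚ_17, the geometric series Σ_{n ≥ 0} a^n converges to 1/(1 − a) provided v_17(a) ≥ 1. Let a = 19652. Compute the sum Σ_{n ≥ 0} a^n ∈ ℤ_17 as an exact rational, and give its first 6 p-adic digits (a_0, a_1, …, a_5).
Σ a^n = 1/(1 − a) = -1/19651;  first 6 digits = (1, 0, 0, 4, 0, 0)

v_17(a) = 3 ≥ 1, so the series converges in ℤ_17 to 1/(1 − a) = 1/(1 − 19652) = -1/19651. Expand this rational in ℤ_17: compute digits iteratively via d_i = x_i mod 17, x_{i+1} = (x_i − d_i)/17. The first 6 digits are (1, 0, 0, 4, 0, 0).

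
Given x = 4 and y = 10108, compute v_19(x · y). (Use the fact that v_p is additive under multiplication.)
v_19(40432) = 2

v_p(x) = 0 (factor: 4 = 19^0 · 4); v_p(y) = 2 (factor: 10108 = 19^2 · 28). Additivity: v_p(xy) = v_p(x) + v_p(y) = 0 + 2 = 2. (Direct check: xy = 40432 = 19^2 · (112).)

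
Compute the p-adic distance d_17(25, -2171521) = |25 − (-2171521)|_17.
d_17(25, -2171521) = 1/83521

Step 1 — x − y = 25 − (-2171521) = 2171546. Step 2 — v_17(2171546) = 4 (factor: 2171546 = (17^4 · 26); the sign does not affect v_p). Step 3 — |x − y|_17 = 17^{-4} = 1/83521.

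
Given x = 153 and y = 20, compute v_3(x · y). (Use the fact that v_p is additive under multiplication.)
v_3(3060) = 2

v_p(x) = 2 (factor: 153 = 3^2 · 17); v_p(y) = 0 (factor: 20 = 3^0 · 20). Additivity: v_p(xy) = v_p(x) + v_p(y) = 2 + 0 = 2. (Direct check: xy = 3060 = 3^2 · (340).)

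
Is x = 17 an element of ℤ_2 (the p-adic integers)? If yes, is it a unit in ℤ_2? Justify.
x ∈ ℤ_2^× (unit); v_2(x) = 0

ℤ_2 = {x ∈ ℚ_2 : v_2(x) ≥ 0} and ℤ_2^× = {x ∈ ℤ_2 : v_2(x) = 0}. Here v_2(17) = v_2(num) − v_2(den) = 0; compare against these criteria.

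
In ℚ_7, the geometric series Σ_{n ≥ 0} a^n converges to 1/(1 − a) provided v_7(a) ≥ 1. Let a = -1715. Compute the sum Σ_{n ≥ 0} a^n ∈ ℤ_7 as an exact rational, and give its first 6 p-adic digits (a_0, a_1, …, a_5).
Σ a^n = 1/(1 − a) = 1/1716;  first 6 digits = (1, 0, 0, 2, 6, 6)

v_7(a) = 3 ≥ 1, so the series converges in ℤ_7 to 1/(1 − a) = 1/(1 − (-1715)) = 1/1716. Expand this rational in ℤ_7: compute digits iteratively via d_i = x_i mod 7, x_{i+1} = (x_i − d_i)/7. The first 6 digits are (1, 0, 0, 2, 6, 6).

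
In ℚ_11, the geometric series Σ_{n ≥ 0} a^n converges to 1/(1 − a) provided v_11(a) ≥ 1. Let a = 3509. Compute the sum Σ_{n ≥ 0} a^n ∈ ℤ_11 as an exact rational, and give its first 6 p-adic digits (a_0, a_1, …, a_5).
Σ a^n = 1/(1 − a) = -1/3508;  first 6 digits = (1, 0, 7, 2, 5, 10)

v_11(a) = 2 ≥ 1, so the series converges in ℤ_11 to 1/(1 − a) = 1/(1 − 3509) = -1/3508. Expand this rational in ℤ_11: compute digits iteratively via d_i = x_i mod 11, x_{i+1} = (x_i − d_i)/11. The first 6 digits are (1, 0, 7, 2, 5, 10).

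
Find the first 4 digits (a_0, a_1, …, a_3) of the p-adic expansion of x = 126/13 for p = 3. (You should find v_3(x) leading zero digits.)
(a_0, …, a_3) = (0, 0, 2, 2)

v_3(126/13) = 2, so a_0 = ... = a_1 = 0. Factor out: x = 3^2 · u with u = 14/13 a unit in ℤ_3. Expand u iteratively via a_{v+i} = u_i mod 3, u_{i+1} = (u_i − a_{v+i})/3:
  u_0 = 14/13;  a_2 = 2;  u_1 = (u_0 − 2)/3 = -4/13
  u_1 = -4/13;  a_3 = 2;  u_2 = (u_1 − 2)/3 = -10/13
Digits: (0, 0, 2, 2).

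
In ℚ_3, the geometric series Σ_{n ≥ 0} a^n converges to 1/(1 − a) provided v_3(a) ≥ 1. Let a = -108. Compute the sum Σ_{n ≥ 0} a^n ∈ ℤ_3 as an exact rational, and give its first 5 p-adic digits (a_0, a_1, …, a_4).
Σ a^n = 1/(1 − a) = 1/109;  first 5 digits = (1, 0, 0, 2, 1)

v_3(a) = 3 ≥ 1, so the series converges in ℤ_3 to 1/(1 − a) = 1/(1 − (-108)) = 1/109. Expand this rational in ℤ_3: compute digits iteratively via d_i = x_i mod 3, x_{i+1} = (x_i − d_i)/3. The first 5 digits are (1, 0, 0, 2, 1).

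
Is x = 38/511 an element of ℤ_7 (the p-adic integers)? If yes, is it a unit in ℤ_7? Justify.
x ∉ ℤ_7 (v_7(x) = -1 < 0)

ℤ_7 = {x ∈ ℚ_7 : v_7(x) ≥ 0} and ℤ_7^× = {x ∈ ℤ_7 : v_7(x) = 0}. Here v_7(38/511) = v_7(num) − v_7(den) = -1; compare against these criteria.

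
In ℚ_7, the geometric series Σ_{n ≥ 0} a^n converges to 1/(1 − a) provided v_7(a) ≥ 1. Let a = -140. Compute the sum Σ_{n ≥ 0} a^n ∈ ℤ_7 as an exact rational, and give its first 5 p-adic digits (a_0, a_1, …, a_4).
Σ a^n = 1/(1 − a) = 1/141;  first 5 digits = (1, 1, 5, 1, 0)

v_7(a) = 1 ≥ 1, so the series converges in ℤ_7 to 1/(1 − a) = 1/(1 − (-140)) = 1/141. Expand this rational in ℤ_7: compute digits iteratively via d_i = x_i mod 7, x_{i+1} = (x_i − d_i)/7. The first 5 digits are (1, 1, 5, 1, 0).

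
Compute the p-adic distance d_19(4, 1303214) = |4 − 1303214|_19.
d_19(4, 1303214) = 1/130321

Step 1 — x − y = 4 − 1303214 = -1303210. Step 2 — v_19(-1303210) = 4 (factor: -1303210 = −(19^4 · 10); the sign does not affect v_p). Step 3 — |x − y|_19 = 19^{-4} = 1/130321.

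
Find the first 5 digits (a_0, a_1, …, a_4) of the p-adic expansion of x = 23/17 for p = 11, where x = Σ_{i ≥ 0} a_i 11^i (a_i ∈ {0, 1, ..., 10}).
(a_0, …, a_4) = (2, 9, 5, 4, 8)

v_11(23/17) = 0 (numerator and denominator both coprime to 11), so x ∈ ℤ_11^×. Compute digits iteratively via a_i = x_i mod 11, x_{i+1} = (x_i − a_i)/11, with x_0 = x:
  x_0 = 23/17;  a_0 = 2;  x_1 = (x_0 − 2)/11 = -1/17
  x_1 = -1/17;  a_1 = 9;  x_2 = (x_1 − 9)/11 = -14/17
  x_2 = -14/17;  a_2 = 5;  x_3 = (x_2 − 5)/11 = -9/17
  x_3 = -9/17;  a_3 = 4;  x_4 = (x_3 − 4)/11 = -7/17
  x_4 = -7/17;  a_4 = 8;  x_5 = (x_4 − 8)/11 = -13/17
Digits: (2, 9, 5, 4, 8).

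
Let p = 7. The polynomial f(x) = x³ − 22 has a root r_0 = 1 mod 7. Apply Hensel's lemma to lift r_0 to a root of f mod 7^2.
r_1 = 8 (mod 49)

Hensel: r_{i+1} = r_i − f(r_i)/f′(r_i) mod 7^{i+2}, where f′(x) = 3x². Iterate:
  r_0 = 1 (mod 7)
  r_1 = 8 (mod 49)
Final: r = 8 with f(r) ≡ 0 mod 7^2.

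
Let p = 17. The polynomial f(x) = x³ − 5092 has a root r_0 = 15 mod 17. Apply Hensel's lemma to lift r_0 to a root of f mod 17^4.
r_3 = 39149 (mod 83521)

Hensel: r_{i+1} = r_i − f(r_i)/f′(r_i) mod 17^{i+2}, where f′(x) = 3x². Iterate:
  r_0 = 15 (mod 17)
  r_1 = 134 (mod 289)
  r_2 = 4758 (mod 4913)
  r_3 = 39149 (mod 83521)
Final: r = 39149 with f(r) ≡ 0 mod 17^4.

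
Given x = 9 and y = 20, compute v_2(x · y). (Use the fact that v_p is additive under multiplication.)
v_2(180) = 2

v_p(x) = 0 (factor: 9 = 2^0 · 9); v_p(y) = 2 (factor: 20 = 2^2 · 5). Additivity: v_p(xy) = v_p(x) + v_p(y) = 0 + 2 = 2. (Direct check: xy = 180 = 2^2 · (45).)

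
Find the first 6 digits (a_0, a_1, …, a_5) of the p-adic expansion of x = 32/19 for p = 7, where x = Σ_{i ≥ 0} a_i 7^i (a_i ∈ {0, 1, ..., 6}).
(a_0, …, a_5) = (5, 1, 2, 3, 1, 2)

v_7(32/19) = 0 (numerator and denominator both coprime to 7), so x ∈ ℤ_7^×. Compute digits iteratively via a_i = x_i mod 7, x_{i+1} = (x_i − a_i)/7, with x_0 = x:
  x_0 = 32/19;  a_0 = 5;  x_1 = (x_0 − 5)/7 = -9/19
  x_1 = -9/19;  a_1 = 1;  x_2 = (x_1 − 1)/7 = -4/19
  x_2 = -4/19;  a_2 = 2;  x_3 = (x_2 − 2)/7 = -6/19
  x_3 = -6/19;  a_3 = 3;  x_4 = (x_3 − 3)/7 = -9/19
  x_4 = -9/19;  a_4 = 1;  x_5 = (x_4 − 1)/7 = -4/19
  x_5 = -4/19;  a_5 = 2;  x_6 = (x_5 − 2)/7 = -6/19
Digits: (5, 1, 2, 3, 1, 2).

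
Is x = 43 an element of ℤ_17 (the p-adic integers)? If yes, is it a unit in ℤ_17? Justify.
x ∈ ℤ_17^× (unit); v_17(x) = 0

ℤ_17 = {x ∈ ℚ_17 : v_17(x) ≥ 0} and ℤ_17^× = {x ∈ ℤ_17 : v_17(x) = 0}. Here v_17(43) = v_17(num) − v_17(den) = 0; compare against these criteria.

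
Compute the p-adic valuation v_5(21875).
v_5(21875) = 5

v_5(n) is the largest exponent k such that 5^k divides n. Factor out: 21875 = 5^5 · 7. (Sign doesn't affect v_p.) So v_5(21875) = 5.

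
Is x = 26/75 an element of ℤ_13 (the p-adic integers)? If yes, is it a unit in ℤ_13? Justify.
x ∈ ℤ_13 but not a unit; v_13(x) = 1 > 0

ℤ_13 = {x ∈ ℚ_13 : v_13(x) ≥ 0} and ℤ_13^× = {x ∈ ℤ_13 : v_13(x) = 0}. Here v_13(26/75) = v_13(num) − v_13(den) = 1; compare against these criteria.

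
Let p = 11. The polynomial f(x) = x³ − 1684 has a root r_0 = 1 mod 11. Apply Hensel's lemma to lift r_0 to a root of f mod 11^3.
r_2 = 1288 (mod 1331)

Hensel: r_{i+1} = r_i − f(r_i)/f′(r_i) mod 11^{i+2}, where f′(x) = 3x². Iterate:
  r_0 = 1 (mod 11)
  r_1 = 78 (mod 121)
  r_2 = 1288 (mod 1331)
Final: r = 1288 with f(r) ≡ 0 mod 11^3.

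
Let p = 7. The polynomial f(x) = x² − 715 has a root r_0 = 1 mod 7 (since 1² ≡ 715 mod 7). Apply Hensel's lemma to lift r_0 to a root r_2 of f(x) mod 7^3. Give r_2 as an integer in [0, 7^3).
r_2 = 260 (mod 343)

Hensel's recurrence: r_{i+1} = r_i − f(r_i)·(f′(r_i))^{-1} mod 7^{i+2}, with f′(x) = 2x. Iterate:
  r_0 = 1 (mod 7)
  r_1 = 15 (mod 49)
  r_2 = 260 (mod 343)
Final: r_2 = 260, and one checks f(r_2) ≡ 0 mod 7^3.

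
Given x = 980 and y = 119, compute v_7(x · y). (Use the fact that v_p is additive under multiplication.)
v_7(116620) = 3

v_p(x) = 2 (factor: 980 = 7^2 · 20); v_p(y) = 1 (factor: 119 = 7^1 · 17). Additivity: v_p(xy) = v_p(x) + v_p(y) = 2 + 1 = 3. (Direct check: xy = 116620 = 7^3 · (340).)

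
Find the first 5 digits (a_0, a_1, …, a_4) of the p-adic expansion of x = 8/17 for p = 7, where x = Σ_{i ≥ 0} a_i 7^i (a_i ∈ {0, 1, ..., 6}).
(a_0, …, a_4) = (5, 1, 1, 6, 2)

v_7(8/17) = 0 (numerator and denominator both coprime to 7), so x ∈ ℤ_7^×. Compute digits iteratively via a_i = x_i mod 7, x_{i+1} = (x_i − a_i)/7, with x_0 = x:
  x_0 = 8/17;  a_0 = 5;  x_1 = (x_0 − 5)/7 = -11/17
  x_1 = -11/17;  a_1 = 1;  x_2 = (x_1 − 1)/7 = -4/17
  x_2 = -4/17;  a_2 = 1;  x_3 = (x_2 − 1)/7 = -3/17
  x_3 = -3/17;  a_3 = 6;  x_4 = (x_3 − 6)/7 = -15/17
  x_4 = -15/17;  a_4 = 2;  x_5 = (x_4 − 2)/7 = -7/17
Digits: (5, 1, 1, 6, 2).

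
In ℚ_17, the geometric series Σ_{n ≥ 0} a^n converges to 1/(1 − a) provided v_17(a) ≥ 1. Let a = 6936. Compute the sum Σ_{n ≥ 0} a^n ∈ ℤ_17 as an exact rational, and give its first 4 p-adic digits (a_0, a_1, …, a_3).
Σ a^n = 1/(1 − a) = -1/6935;  first 4 digits = (1, 0, 7, 1)

v_17(a) = 2 ≥ 1, so the series converges in ℤ_17 to 1/(1 − a) = 1/(1 − 6936) = -1/6935. Expand this rational in ℤ_17: compute digits iteratively via d_i = x_i mod 17, x_{i+1} = (x_i − d_i)/17. The first 4 digits are (1, 0, 7, 1).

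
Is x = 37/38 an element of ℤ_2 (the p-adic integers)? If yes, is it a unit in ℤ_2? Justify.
x ∉ ℤ_2 (v_2(x) = -1 < 0)

ℤ_2 = {x ∈ ℚ_2 : v_2(x) ≥ 0} and ℤ_2^× = {x ∈ ℤ_2 : v_2(x) = 0}. Here v_2(37/38) = v_2(num) − v_2(den) = -1; compare against these criteria.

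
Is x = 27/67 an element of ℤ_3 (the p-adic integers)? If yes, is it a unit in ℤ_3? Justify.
x ∈ ℤ_3 but not a unit; v_3(x) = 3 > 0

ℤ_3 = {x ∈ ℚ_3 : v_3(x) ≥ 0} and ℤ_3^× = {x ∈ ℤ_3 : v_3(x) = 0}. Here v_3(27/67) = v_3(num) − v_3(den) = 3; compare against these criteria.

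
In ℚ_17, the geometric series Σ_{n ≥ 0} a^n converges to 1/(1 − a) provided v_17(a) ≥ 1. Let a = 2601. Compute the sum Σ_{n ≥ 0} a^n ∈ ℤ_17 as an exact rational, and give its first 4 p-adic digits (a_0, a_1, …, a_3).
Σ a^n = 1/(1 − a) = -1/2600;  first 4 digits = (1, 0, 9, 0)

v_17(a) = 2 ≥ 1, so the series converges in ℤ_17 to 1/(1 − a) = 1/(1 − 2601) = -1/2600. Expand this rational in ℤ_17: compute digits iteratively via d_i = x_i mod 17, x_{i+1} = (x_i − d_i)/17. The first 4 digits are (1, 0, 9, 0).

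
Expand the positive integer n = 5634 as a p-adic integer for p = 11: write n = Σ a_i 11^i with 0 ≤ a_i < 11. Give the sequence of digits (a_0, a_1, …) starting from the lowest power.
(a_0, a_1, …) = (2, 6, 2, 4)

Repeated division by 11 gives the digits low-to-high: 5634 = 2 + 6·11^1 + 2·11^2 + 4·11^3. Digit sequence: (2, 6, 2, 4).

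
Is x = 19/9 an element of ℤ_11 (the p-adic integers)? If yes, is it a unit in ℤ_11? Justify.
x ∈ ℤ_11^× (unit); v_11(x) = 0

ℤ_11 = {x ∈ ℚ_11 : v_11(x) ≥ 0} and ℤ_11^× = {x ∈ ℤ_11 : v_11(x) = 0}. Here v_11(19/9) = v_11(num) − v_11(den) = 0; compare against these criteria.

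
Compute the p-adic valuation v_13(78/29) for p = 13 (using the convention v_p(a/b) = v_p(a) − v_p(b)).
v_13(78/29) = 1

Factor powers of 13 from the numerator and denominator of the reduced fraction: 78 = 13^1 · 6 and 29 = 13^0 · 29. Apply v_p(a/b) = v_p(a) − v_p(b): v_13(78/29) = 1 − 0 = 1.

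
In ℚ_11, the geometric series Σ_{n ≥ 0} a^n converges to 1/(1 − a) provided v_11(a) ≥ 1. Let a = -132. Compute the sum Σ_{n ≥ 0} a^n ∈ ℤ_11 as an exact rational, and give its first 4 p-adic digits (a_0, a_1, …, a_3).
Σ a^n = 1/(1 − a) = 1/133;  first 4 digits = (1, 10, 10, 0)

v_11(a) = 1 ≥ 1, so the series converges in ℤ_11 to 1/(1 − a) = 1/(1 − (-132)) = 1/133. Expand this rational in ℤ_11: compute digits iteratively via d_i = x_i mod 11, x_{i+1} = (x_i − d_i)/11. The first 4 digits are (1, 10, 10, 0).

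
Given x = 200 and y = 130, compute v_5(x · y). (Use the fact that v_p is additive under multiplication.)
v_5(26000) = 3

v_p(x) = 2 (factor: 200 = 5^2 · 8); v_p(y) = 1 (factor: 130 = 5^1 · 26). Additivity: v_p(xy) = v_p(x) + v_p(y) = 2 + 1 = 3. (Direct check: xy = 26000 = 5^3 · (208).)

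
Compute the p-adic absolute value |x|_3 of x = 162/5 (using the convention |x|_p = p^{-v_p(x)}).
|162/5|_3 = 1/81

Step 1 — compute v_3(x) by factoring powers of 3 out of the numerator and denominator: v_3(162/5) = 4. Step 2 — apply |x|_p = p^{-v_p(x)} = 3^{-4} = 1/81.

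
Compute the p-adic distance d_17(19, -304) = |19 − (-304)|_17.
d_17(19, -304) = 1/17

Step 1 — x − y = 19 − (-304) = 323. Step 2 — v_17(323) = 1 (factor: 323 = (17^1 · 19); the sign does not affect v_p). Step 3 — |x − y|_17 = 17^{-1} = 1/17.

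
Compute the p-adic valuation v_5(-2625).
v_5(-2625) = 3

v_5(n) is the largest exponent k such that 5^k divides n. Factor out: -2625 = -5^3 · 21. (Sign doesn't affect v_p.) So v_5(-2625) = 3.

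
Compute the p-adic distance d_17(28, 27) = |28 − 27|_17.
d_17(28, 27) = 1

Step 1 — x − y = 28 − 27 = 1. Step 2 — v_17(1) = 0 (factor: 1 = (17^0 · 1); the sign does not affect v_p). Step 3 — |x − y|_17 = 17^{0} = 1.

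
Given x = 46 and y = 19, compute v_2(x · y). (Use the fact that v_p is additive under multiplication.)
v_2(874) = 1

v_p(x) = 1 (factor: 46 = 2^1 · 23); v_p(y) = 0 (factor: 19 = 2^0 · 19). Additivity: v_p(xy) = v_p(x) + v_p(y) = 1 + 0 = 1. (Direct check: xy = 874 = 2^1 · (437).)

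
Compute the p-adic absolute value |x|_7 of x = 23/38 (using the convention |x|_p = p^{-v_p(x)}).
|23/38|_7 = 1

Step 1 — compute v_7(x) by factoring powers of 7 out of the numerator and denominator: v_7(23/38) = 0. Step 2 — apply |x|_p = p^{-v_p(x)} = 7^{0} = 1.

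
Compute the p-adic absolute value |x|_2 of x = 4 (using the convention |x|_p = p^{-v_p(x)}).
|4|_2 = 1/4

Step 1 — compute v_2(x) by factoring powers of 2 out of the numerator and denominator: v_2(4) = 2. Step 2 — apply |x|_p = p^{-v_p(x)} = 2^{-2} = 1/4.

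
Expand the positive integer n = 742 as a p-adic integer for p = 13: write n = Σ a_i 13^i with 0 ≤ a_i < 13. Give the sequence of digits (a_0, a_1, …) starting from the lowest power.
(a_0, a_1, …) = (1, 5, 4)

Repeated division by 13 gives the digits low-to-high: 742 = 1 + 5·13^1 + 4·13^2. Digit sequence: (1, 5, 4).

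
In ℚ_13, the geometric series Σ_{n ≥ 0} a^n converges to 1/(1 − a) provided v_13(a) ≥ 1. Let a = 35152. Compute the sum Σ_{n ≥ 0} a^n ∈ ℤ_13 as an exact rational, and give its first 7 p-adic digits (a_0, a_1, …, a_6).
Σ a^n = 1/(1 − a) = -1/35151;  first 7 digits = (1, 0, 0, 3, 1, 0, 9)

v_13(a) = 3 ≥ 1, so the series converges in ℤ_13 to 1/(1 − a) = 1/(1 − 35152) = -1/35151. Expand this rational in ℤ_13: compute digits iteratively via d_i = x_i mod 13, x_{i+1} = (x_i − d_i)/13. The first 7 digits are (1, 0, 0, 3, 1, 0, 9).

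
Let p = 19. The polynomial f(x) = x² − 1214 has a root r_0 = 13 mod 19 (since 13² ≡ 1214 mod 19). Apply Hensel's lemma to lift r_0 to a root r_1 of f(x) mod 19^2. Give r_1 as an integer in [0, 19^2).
r_1 = 317 (mod 361)

Hensel's recurrence: r_{i+1} = r_i − f(r_i)·(f′(r_i))^{-1} mod 19^{i+2}, with f′(x) = 2x. Iterate:
  r_0 = 13 (mod 19)
  r_1 = 317 (mod 361)
Final: r_1 = 317, and one checks f(r_1) ≡ 0 mod 19^2.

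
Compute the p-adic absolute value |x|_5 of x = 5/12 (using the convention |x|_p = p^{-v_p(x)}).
|5/12|_5 = 1/5

Step 1 — compute v_5(x) by factoring powers of 5 out of the numerator and denominator: v_5(5/12) = 1. Step 2 — apply |x|_p = p^{-v_p(x)} = 5^{-1} = 1/5.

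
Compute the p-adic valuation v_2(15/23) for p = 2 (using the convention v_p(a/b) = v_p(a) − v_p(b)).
v_2(15/23) = 0

Factor powers of 2 from the numerator and denominator of the reduced fraction: 15 = 2^0 · 15 and 23 = 2^0 · 23. Apply v_p(a/b) = v_p(a) − v_p(b): v_2(15/23) = 0 − 0 = 0.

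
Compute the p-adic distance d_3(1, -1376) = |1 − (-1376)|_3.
d_3(1, -1376) = 1/81

Step 1 — x − y = 1 − (-1376) = 1377. Step 2 — v_3(1377) = 4 (factor: 1377 = (3^4 · 17); the sign does not affect v_p). Step 3 — |x − y|_3 = 3^{-4} = 1/81.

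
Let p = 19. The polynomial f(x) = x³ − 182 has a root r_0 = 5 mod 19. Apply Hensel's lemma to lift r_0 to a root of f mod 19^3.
r_2 = 3197 (mod 6859)

Hensel: r_{i+1} = r_i − f(r_i)/f′(r_i) mod 19^{i+2}, where f′(x) = 3x². Iterate:
  r_0 = 5 (mod 19)
  r_1 = 309 (mod 361)
  r_2 = 3197 (mod 6859)
Final: r = 3197 with f(r) ≡ 0 mod 19^3.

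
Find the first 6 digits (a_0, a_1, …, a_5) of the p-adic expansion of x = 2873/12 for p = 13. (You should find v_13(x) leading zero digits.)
(a_0, …, a_5) = (0, 0, 9, 7, 7, 7)

v_13(2873/12) = 2, so a_0 = ... = a_1 = 0. Factor out: x = 13^2 · u with u = 17/12 a unit in ℤ_13. Expand u iteratively via a_{v+i} = u_i mod 13, u_{i+1} = (u_i − a_{v+i})/13:
  u_0 = 17/12;  a_2 = 9;  u_1 = (u_0 − 9)/13 = -7/12
  u_1 = -7/12;  a_3 = 7;  u_2 = (u_1 − 7)/13 = -7/12
  u_2 = -7/12;  a_4 = 7;  u_3 = (u_2 − 7)/13 = -7/12
  u_3 = -7/12;  a_5 = 7;  u_4 = (u_3 − 7)/13 = -7/12
Digits: (0, 0, 9, 7, 7, 7).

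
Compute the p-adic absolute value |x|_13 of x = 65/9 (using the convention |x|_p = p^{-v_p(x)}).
|65/9|_13 = 1/13

Step 1 — compute v_13(x) by factoring powers of 13 out of the numerator and denominator: v_13(65/9) = 1. Step 2 — apply |x|_p = p^{-v_p(x)} = 13^{-1} = 1/13.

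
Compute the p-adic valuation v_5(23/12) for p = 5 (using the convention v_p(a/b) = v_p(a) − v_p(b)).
v_5(23/12) = 0

Factor powers of 5 from the numerator and denominator of the reduced fraction: 23 = 5^0 · 23 and 12 = 5^0 · 12. Apply v_p(a/b) = v_p(a) − v_p(b): v_5(23/12) = 0 − 0 = 0.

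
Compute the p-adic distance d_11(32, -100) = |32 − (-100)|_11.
d_11(32, -100) = 1/11

Step 1 — x − y = 32 − (-100) = 132. Step 2 — v_11(132) = 1 (factor: 132 = (11^1 · 12); the sign does not affect v_p). Step 3 — |x − y|_11 = 11^{-1} = 1/11.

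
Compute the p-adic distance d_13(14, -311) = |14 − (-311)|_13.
d_13(14, -311) = 1/13

Step 1 — x − y = 14 − (-311) = 325. Step 2 — v_13(325) = 1 (factor: 325 = (13^1 · 25); the sign does not affect v_p). Step 3 — |x − y|_13 = 13^{-1} = 1/13.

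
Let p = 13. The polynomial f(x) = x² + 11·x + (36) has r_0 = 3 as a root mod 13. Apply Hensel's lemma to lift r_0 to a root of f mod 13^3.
r_2 = 913 (mod 2197)

Hensel: r_{i+1} = r_i − f(r_i)·(f′(r_i))^{-1} mod 13^{i+2}, f′(x) = 2x + 11. Iterate:
  r_0 = 3 (mod 13)
  r_1 = 68 (mod 169)
  r_2 = 913 (mod 2197)
Final: r = 913 satisfies f(r) ≡ 0 mod 13^3.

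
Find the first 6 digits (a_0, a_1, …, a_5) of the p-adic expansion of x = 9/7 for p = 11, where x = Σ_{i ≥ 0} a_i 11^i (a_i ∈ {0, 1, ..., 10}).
(a_0, …, a_5) = (6, 9, 7, 4, 9, 7)

v_11(9/7) = 0 (numerator and denominator both coprime to 11), so x ∈ ℤ_11^×. Compute digits iteratively via a_i = x_i mod 11, x_{i+1} = (x_i − a_i)/11, with x_0 = x:
  x_0 = 9/7;  a_0 = 6;  x_1 = (x_0 − 6)/11 = -3/7
  x_1 = -3/7;  a_1 = 9;  x_2 = (x_1 − 9)/11 = -6/7
  x_2 = -6/7;  a_2 = 7;  x_3 = (x_2 − 7)/11 = -5/7
  x_3 = -5/7;  a_3 = 4;  x_4 = (x_3 − 4)/11 = -3/7
  x_4 = -3/7;  a_4 = 9;  x_5 = (x_4 − 9)/11 = -6/7
  x_5 = -6/7;  a_5 = 7;  x_6 = (x_5 − 7)/11 = -5/7
Digits: (6, 9, 7, 4, 9, 7).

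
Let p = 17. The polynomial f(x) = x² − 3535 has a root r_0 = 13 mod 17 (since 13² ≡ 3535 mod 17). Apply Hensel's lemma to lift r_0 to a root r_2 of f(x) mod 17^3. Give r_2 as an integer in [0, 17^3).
r_2 = 2699 (mod 4913)

Hensel's recurrence: r_{i+1} = r_i − f(r_i)·(f′(r_i))^{-1} mod 17^{i+2}, with f′(x) = 2x. Iterate:
  r_0 = 13 (mod 17)
  r_1 = 98 (mod 289)
  r_2 = 2699 (mod 4913)
Final: r_2 = 2699, and one checks f(r_2) ≡ 0 mod 17^3.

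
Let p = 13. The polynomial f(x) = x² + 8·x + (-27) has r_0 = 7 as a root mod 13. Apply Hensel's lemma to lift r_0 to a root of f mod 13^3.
r_2 = 111 (mod 2197)

Hensel: r_{i+1} = r_i − f(r_i)·(f′(r_i))^{-1} mod 13^{i+2}, f′(x) = 2x + 8. Iterate:
  r_0 = 7 (mod 13)
  r_1 = 111 (mod 169)
  r_2 = 111 (mod 2197)
Final: r = 111 satisfies f(r) ≡ 0 mod 13^3.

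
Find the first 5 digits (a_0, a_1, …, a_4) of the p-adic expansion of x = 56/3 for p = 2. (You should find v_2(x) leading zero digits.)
(a_0, …, a_4) = (0, 0, 0, 1, 0)

v_2(56/3) = 3, so a_0 = ... = a_2 = 0. Factor out: x = 2^3 · u with u = 7/3 a unit in ℤ_2. Expand u iteratively via a_{v+i} = u_i mod 2, u_{i+1} = (u_i − a_{v+i})/2:
  u_0 = 7/3;  a_3 = 1;  u_1 = (u_0 − 1)/2 = 2/3
  u_1 = 2/3;  a_4 = 0;  u_2 = (u_1 − 0)/2 = 1/3
Digits: (0, 0, 0, 1, 0).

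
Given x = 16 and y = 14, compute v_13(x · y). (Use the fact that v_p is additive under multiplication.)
v_13(224) = 0

v_p(x) = 0 (factor: 16 = 13^0 · 16); v_p(y) = 0 (factor: 14 = 13^0 · 14). Additivity: v_p(xy) = v_p(x) + v_p(y) = 0 + 0 = 0. (Direct check: xy = 224 = 13^0 · (224).)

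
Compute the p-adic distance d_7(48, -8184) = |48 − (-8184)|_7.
d_7(48, -8184) = 1/343

Step 1 — x − y = 48 − (-8184) = 8232. Step 2 — v_7(8232) = 3 (factor: 8232 = (7^3 · 24); the sign does not affect v_p). Step 3 — |x − y|_7 = 7^{-3} = 1/343.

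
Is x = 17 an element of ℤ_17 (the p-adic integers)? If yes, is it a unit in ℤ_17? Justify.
x ∈ ℤ_17 but not a unit; v_17(x) = 1 > 0

ℤ_17 = {x ∈ ℚ_17 : v_17(x) ≥ 0} and ℤ_17^× = {x ∈ ℤ_17 : v_17(x) = 0}. Here v_17(17) = v_17(num) − v_17(den) = 1; compare against these criteria.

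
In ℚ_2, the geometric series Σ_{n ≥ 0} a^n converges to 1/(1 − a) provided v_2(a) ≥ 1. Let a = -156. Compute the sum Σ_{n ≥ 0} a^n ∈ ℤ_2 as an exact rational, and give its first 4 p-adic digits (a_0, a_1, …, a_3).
Σ a^n = 1/(1 − a) = 1/157;  first 4 digits = (1, 0, 1, 0)

v_2(a) = 2 ≥ 1, so the series converges in ℤ_2 to 1/(1 − a) = 1/(1 − (-156)) = 1/157. Expand this rational in ℤ_2: compute digits iteratively via d_i = x_i mod 2, x_{i+1} = (x_i − d_i)/2. The first 4 digits are (1, 0, 1, 0).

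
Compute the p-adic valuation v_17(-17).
v_17(-17) = 1

v_17(n) is the largest exponent k such that 17^k divides n. Factor out: -17 = -17^1 · 1. (Sign doesn't affect v_p.) So v_17(-17) = 1.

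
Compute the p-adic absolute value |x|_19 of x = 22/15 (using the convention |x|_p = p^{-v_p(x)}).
|22/15|_19 = 1

Step 1 — compute v_19(x) by factoring powers of 19 out of the numerator and denominator: v_19(22/15) = 0. Step 2 — apply |x|_p = p^{-v_p(x)} = 19^{0} = 1.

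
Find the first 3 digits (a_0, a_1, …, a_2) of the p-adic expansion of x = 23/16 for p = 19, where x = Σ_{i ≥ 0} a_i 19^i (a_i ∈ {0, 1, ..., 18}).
(a_0, …, a_2) = (5, 1, 13)

v_19(23/16) = 0 (numerator and denominator both coprime to 19), so x ∈ ℤ_19^×. Compute digits iteratively via a_i = x_i mod 19, x_{i+1} = (x_i − a_i)/19, with x_0 = x:
  x_0 = 23/16;  a_0 = 5;  x_1 = (x_0 − 5)/19 = -3/16
  x_1 = -3/16;  a_1 = 1;  x_2 = (x_1 − 1)/19 = -1/16
  x_2 = -1/16;  a_2 = 13;  x_3 = (x_2 − 13)/19 = -11/16
Digits: (5, 1, 13).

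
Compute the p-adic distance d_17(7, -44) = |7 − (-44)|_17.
d_17(7, -44) = 1/17

Step 1 — x − y = 7 − (-44) = 51. Step 2 — v_17(51) = 1 (factor: 51 = (17^1 · 3); the sign does not affect v_p). Step 3 — |x − y|_17 = 17^{-1} = 1/17.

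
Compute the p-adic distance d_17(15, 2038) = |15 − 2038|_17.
d_17(15, 2038) = 1/289

Step 1 — x − y = 15 − 2038 = -2023. Step 2 — v_17(-2023) = 2 (factor: -2023 = −(17^2 · 7); the sign does not affect v_p). Step 3 — |x − y|_17 = 17^{-2} = 1/289.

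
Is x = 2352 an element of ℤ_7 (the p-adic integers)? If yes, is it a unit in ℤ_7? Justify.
x ∈ ℤ_7 but not a unit; v_7(x) = 2 > 0

ℤ_7 = {x ∈ ℚ_7 : v_7(x) ≥ 0} and ℤ_7^× = {x ∈ ℤ_7 : v_7(x) = 0}. Here v_7(2352) = v_7(num) − v_7(den) = 2; compare against these criteria.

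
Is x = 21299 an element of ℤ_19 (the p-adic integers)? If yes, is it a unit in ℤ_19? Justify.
x ∈ ℤ_19 but not a unit; v_19(x) = 2 > 0

ℤ_19 = {x ∈ ℚ_19 : v_19(x) ≥ 0} and ℤ_19^× = {x ∈ ℤ_19 : v_19(x) = 0}. Here v_19(21299) = v_19(num) − v_19(den) = 2; compare against these criteria.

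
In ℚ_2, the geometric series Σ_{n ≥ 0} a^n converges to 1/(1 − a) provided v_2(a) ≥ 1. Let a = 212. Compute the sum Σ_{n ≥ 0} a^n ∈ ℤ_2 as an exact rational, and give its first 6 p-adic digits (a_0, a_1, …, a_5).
Σ a^n = 1/(1 − a) = -1/211;  first 6 digits = (1, 0, 1, 0, 0, 1)

v_2(a) = 2 ≥ 1, so the series converges in ℤ_2 to 1/(1 − a) = 1/(1 − 212) = -1/211. Expand this rational in ℤ_2: compute digits iteratively via d_i = x_i mod 2, x_{i+1} = (x_i − d_i)/2. The first 6 digits are (1, 0, 1, 0, 0, 1).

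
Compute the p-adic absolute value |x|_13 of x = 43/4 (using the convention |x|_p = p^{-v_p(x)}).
|43/4|_13 = 1

Step 1 — compute v_13(x) by factoring powers of 13 out of the numerator and denominator: v_13(43/4) = 0. Step 2 — apply |x|_p = p^{-v_p(x)} = 13^{0} = 1.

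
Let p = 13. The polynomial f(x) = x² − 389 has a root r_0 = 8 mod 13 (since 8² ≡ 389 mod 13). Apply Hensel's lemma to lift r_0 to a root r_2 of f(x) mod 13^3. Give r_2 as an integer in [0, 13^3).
r_2 = 1919 (mod 2197)

Hensel's recurrence: r_{i+1} = r_i − f(r_i)·(f′(r_i))^{-1} mod 13^{i+2}, with f′(x) = 2x. Iterate:
  r_0 = 8 (mod 13)
  r_1 = 60 (mod 169)
  r_2 = 1919 (mod 2197)
Final: r_2 = 1919, and one checks f(r_2) ≡ 0 mod 13^3.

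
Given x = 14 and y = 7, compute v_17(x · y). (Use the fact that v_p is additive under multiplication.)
v_17(98) = 0

v_p(x) = 0 (factor: 14 = 17^0 · 14); v_p(y) = 0 (factor: 7 = 17^0 · 7). Additivity: v_p(xy) = v_p(x) + v_p(y) = 0 + 0 = 0. (Direct check: xy = 98 = 17^0 · (98).)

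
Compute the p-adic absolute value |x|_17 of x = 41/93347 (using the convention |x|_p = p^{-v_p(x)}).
|41/93347|_17 = 4913

Step 1 — compute v_17(x) by factoring powers of 17 out of the numerator and denominator: v_17(41/93347) = -3. Step 2 — apply |x|_p = p^{-v_p(x)} = 17^{3} = 4913.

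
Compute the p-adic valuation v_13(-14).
v_13(-14) = 0

v_13(n) is the largest exponent k such that 13^k divides n. Factor out: -14 = -13^0 · 14. (Sign doesn't affect v_p.) So v_13(-14) = 0.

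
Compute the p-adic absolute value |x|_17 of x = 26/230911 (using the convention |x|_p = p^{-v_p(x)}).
|26/230911|_17 = 4913

Step 1 — compute v_17(x) by factoring powers of 17 out of the numerator and denominator: v_17(26/230911) = -3. Step 2 — apply |x|_p = p^{-v_p(x)} = 17^{3} = 4913.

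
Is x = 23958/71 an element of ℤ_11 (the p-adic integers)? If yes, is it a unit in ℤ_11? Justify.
x ∈ ℤ_11 but not a unit; v_11(x) = 3 > 0

ℤ_11 = {x ∈ ℚ_11 : v_11(x) ≥ 0} and ℤ_11^× = {x ∈ ℤ_11 : v_11(x) = 0}. Here v_11(23958/71) = v_11(num) − v_11(den) = 3; compare against these criteria.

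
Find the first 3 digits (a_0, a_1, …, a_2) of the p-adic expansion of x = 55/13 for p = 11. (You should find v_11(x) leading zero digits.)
(a_0, …, a_2) = (0, 8, 1)

v_11(55/13) = 1, so a_0 = ... = a_0 = 0. Factor out: x = 11^1 · u with u = 5/13 a unit in ℤ_11. Expand u iteratively via a_{v+i} = u_i mod 11, u_{i+1} = (u_i − a_{v+i})/11:
  u_0 = 5/13;  a_1 = 8;  u_1 = (u_0 − 8)/11 = -9/13
  u_1 = -9/13;  a_2 = 1;  u_2 = (u_1 − 1)/11 = -2/13
Digits: (0, 8, 1).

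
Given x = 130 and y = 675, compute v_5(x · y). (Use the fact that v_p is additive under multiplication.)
v_5(87750) = 3

v_p(x) = 1 (factor: 130 = 5^1 · 26); v_p(y) = 2 (factor: 675 = 5^2 · 27). Additivity: v_p(xy) = v_p(x) + v_p(y) = 1 + 2 = 3. (Direct check: xy = 87750 = 5^3 · (702).)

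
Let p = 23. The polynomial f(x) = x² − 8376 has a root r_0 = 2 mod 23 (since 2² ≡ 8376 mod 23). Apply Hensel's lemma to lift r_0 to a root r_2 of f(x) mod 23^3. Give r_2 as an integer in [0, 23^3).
r_2 = 11088 (mod 12167)

Hensel's recurrence: r_{i+1} = r_i − f(r_i)·(f′(r_i))^{-1} mod 23^{i+2}, with f′(x) = 2x. Iterate:
  r_0 = 2 (mod 23)
  r_1 = 508 (mod 529)
  r_2 = 11088 (mod 12167)
Final: r_2 = 11088, and one checks f(r_2) ≡ 0 mod 23^3.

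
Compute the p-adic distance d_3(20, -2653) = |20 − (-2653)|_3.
d_3(20, -2653) = 1/243

Step 1 — x − y = 20 − (-2653) = 2673. Step 2 — v_3(2673) = 5 (factor: 2673 = (3^5 · 11); the sign does not affect v_p). Step 3 — |x − y|_3 = 3^{-5} = 1/243.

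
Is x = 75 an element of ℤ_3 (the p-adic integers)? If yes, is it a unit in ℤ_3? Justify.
x ∈ ℤ_3 but not a unit; v_3(x) = 1 > 0

ℤ_3 = {x ∈ ℚ_3 : v_3(x) ≥ 0} and ℤ_3^× = {x ∈ ℤ_3 : v_3(x) = 0}. Here v_3(75) = v_3(num) − v_3(den) = 1; compare against these criteria.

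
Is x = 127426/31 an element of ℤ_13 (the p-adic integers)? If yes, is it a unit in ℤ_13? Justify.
x ∈ ℤ_13 but not a unit; v_13(x) = 3 > 0

ℤ_13 = {x ∈ ℚ_13 : v_13(x) ≥ 0} and ℤ_13^× = {x ∈ ℤ_13 : v_13(x) = 0}. Here v_13(127426/31) = v_13(num) − v_13(den) = 3; compare against these criteria.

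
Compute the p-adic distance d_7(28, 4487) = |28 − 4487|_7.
d_7(28, 4487) = 1/343

Step 1 — x − y = 28 − 4487 = -4459. Step 2 — v_7(-4459) = 3 (factor: -4459 = −(7^3 · 13); the sign does not affect v_p). Step 3 — |x − y|_7 = 7^{-3} = 1/343.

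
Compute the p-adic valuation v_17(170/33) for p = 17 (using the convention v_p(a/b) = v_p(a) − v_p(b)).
v_17(170/33) = 1

Factor powers of 17 from the numerator and denominator of the reduced fraction: 170 = 17^1 · 10 and 33 = 17^0 · 33. Apply v_p(a/b) = v_p(a) − v_p(b): v_17(170/33) = 1 − 0 = 1.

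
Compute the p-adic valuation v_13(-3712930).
v_13(-3712930) = 5

v_13(n) is the largest exponent k such that 13^k divides n. Factor out: -3712930 = -13^5 · 10. (Sign doesn't affect v_p.) So v_13(-3712930) = 5.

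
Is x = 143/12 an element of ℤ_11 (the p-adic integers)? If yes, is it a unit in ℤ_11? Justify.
x ∈ ℤ_11 but not a unit; v_11(x) = 1 > 0

ℤ_11 = {x ∈ ℚ_11 : v_11(x) ≥ 0} and ℤ_11^× = {x ∈ ℤ_11 : v_11(x) = 0}. Here v_11(143/12) = v_11(num) − v_11(den) = 1; compare against these criteria.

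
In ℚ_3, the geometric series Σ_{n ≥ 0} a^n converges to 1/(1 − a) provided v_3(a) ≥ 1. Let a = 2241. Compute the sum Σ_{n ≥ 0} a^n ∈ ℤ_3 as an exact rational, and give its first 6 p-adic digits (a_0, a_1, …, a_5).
Σ a^n = 1/(1 − a) = -1/2240;  first 6 digits = (1, 0, 0, 2, 0, 0)

v_3(a) = 3 ≥ 1, so the series converges in ℤ_3 to 1/(1 − a) = 1/(1 − 2241) = -1/2240. Expand this rational in ℤ_3: compute digits iteratively via d_i = x_i mod 3, x_{i+1} = (x_i − d_i)/3. The first 6 digits are (1, 0, 0, 2, 0, 0).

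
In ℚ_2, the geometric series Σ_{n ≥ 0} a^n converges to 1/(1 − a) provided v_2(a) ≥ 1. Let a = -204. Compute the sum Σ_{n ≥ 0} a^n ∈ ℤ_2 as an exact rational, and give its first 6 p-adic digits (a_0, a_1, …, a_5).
Σ a^n = 1/(1 − a) = 1/205;  first 6 digits = (1, 0, 1, 0, 0, 0)

v_2(a) = 2 ≥ 1, so the series converges in ℤ_2 to 1/(1 − a) = 1/(1 − (-204)) = 1/205. Expand this rational in ℤ_2: compute digits iteratively via d_i = x_i mod 2, x_{i+1} = (x_i − d_i)/2. The first 6 digits are (1, 0, 1, 0, 0, 0).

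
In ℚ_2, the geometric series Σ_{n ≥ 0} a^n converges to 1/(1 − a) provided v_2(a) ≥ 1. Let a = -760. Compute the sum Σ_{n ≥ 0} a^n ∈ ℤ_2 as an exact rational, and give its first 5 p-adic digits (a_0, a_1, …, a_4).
Σ a^n = 1/(1 − a) = 1/761;  first 5 digits = (1, 0, 0, 1, 0)

v_2(a) = 3 ≥ 1, so the series converges in ℤ_2 to 1/(1 − a) = 1/(1 − (-760)) = 1/761. Expand this rational in ℤ_2: compute digits iteratively via d_i = x_i mod 2, x_{i+1} = (x_i − d_i)/2. The first 5 digits are (1, 0, 0, 1, 0).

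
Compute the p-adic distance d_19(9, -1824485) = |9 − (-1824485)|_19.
d_19(9, -1824485) = 1/130321

Step 1 — x − y = 9 − (-1824485) = 1824494. Step 2 — v_19(1824494) = 4 (factor: 1824494 = (19^4 · 14); the sign does not affect v_p). Step 3 — |x − y|_19 = 19^{-4} = 1/130321.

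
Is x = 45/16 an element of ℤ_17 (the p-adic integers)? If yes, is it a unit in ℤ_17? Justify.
x ∈ ℤ_17^× (unit); v_17(x) = 0

ℤ_17 = {x ∈ ℚ_17 : v_17(x) ≥ 0} and ℤ_17^× = {x ∈ ℤ_17 : v_17(x) = 0}. Here v_17(45/16) = v_17(num) − v_17(den) = 0; compare against these criteria.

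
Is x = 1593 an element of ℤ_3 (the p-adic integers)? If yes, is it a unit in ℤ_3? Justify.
x ∈ ℤ_3 but not a unit; v_3(x) = 3 > 0

ℤ_3 = {x ∈ ℚ_3 : v_3(x) ≥ 0} and ℤ_3^× = {x ∈ ℤ_3 : v_3(x) = 0}. Here v_3(1593) = v_3(num) − v_3(den) = 3; compare against these criteria.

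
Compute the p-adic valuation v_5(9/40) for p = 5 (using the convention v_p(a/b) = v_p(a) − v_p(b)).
v_5(9/40) = -1

Factor powers of 5 from the numerator and denominator of the reduced fraction: 9 = 5^0 · 9 and 40 = 5^1 · 8. Apply v_p(a/b) = v_p(a) − v_p(b): v_5(9/40) = 0 − 1 = -1.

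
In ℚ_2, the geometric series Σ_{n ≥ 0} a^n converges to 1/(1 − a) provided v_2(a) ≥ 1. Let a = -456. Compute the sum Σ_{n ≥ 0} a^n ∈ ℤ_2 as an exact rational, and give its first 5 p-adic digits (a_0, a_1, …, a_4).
Σ a^n = 1/(1 − a) = 1/457;  first 5 digits = (1, 0, 0, 1, 1)

v_2(a) = 3 ≥ 1, so the series converges in ℤ_2 to 1/(1 − a) = 1/(1 − (-456)) = 1/457. Expand this rational in ℤ_2: compute digits iteratively via d_i = x_i mod 2, x_{i+1} = (x_i − d_i)/2. The first 5 digits are (1, 0, 0, 1, 1).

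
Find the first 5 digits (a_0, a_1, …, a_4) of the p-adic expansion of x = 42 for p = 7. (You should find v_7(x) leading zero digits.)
(a_0, …, a_4) = (0, 6, 0, 0, 0)

v_7(42) = 1, so a_0 = ... = a_0 = 0. Factor out: x = 7^1 · u with u = 6 a unit in ℤ_7. Expand u iteratively via a_{v+i} = u_i mod 7, u_{i+1} = (u_i − a_{v+i})/7:
  u_0 = 6;  a_1 = 6;  u_1 = (u_0 − 6)/7 = 0
  u_1 = 0;  a_2 = 0;  u_2 = (u_1 − 0)/7 = 0
  u_2 = 0;  a_3 = 0;  u_3 = (u_2 − 0)/7 = 0
  u_3 = 0;  a_4 = 0;  u_4 = (u_3 − 0)/7 = 0
Digits: (0, 6, 0, 0, 0).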